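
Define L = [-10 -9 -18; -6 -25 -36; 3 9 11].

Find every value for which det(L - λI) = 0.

Compute the characteristic polynomial p(t) = det(tI - L).
Expanding the 3×3 determinant: p(t) = t^3 + 24t^2 + 189t + 490.
Rational-root test: t = -10 gives p(-10) = 0.
Factor out (t + 10): p(t) = (t + 10)·(t^2 + 14t + 49).
The quadratic factor is (t + 7)^2.
Eigenvalues: -10, -7, -7.

-10, -7, -7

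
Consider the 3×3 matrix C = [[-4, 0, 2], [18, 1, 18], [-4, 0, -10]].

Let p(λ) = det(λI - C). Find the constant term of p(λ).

-48

p(λ) = λ^3 + 13λ^2 + 34λ - 48.
The constant term is -48.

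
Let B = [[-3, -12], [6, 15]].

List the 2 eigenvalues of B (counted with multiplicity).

det(B - μI) = (-3 - μ)(15 - μ) - (-12)·(6) = μ^2 - 12μ + 27.
This factors as (μ - 3)·(μ - 9) = 0.
Eigenvalues: 3, 9.

3, 9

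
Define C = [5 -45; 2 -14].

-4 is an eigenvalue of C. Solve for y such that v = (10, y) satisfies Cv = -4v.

2

We need (C + 4I)v = 0.
C + 4I = [[9, -45], [2, -10]].
Row 1: (9)·10 + (-45)·y = 0
Row 2: (2)·10 + (-10)·y = 0
Solving gives y = 2.
Check: C·(10, 2) = (-40, -8) = -4·(10, 2).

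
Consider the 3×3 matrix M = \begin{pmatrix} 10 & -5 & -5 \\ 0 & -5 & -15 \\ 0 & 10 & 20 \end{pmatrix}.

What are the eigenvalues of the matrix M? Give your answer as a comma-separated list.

5, 10, 10

Compute the characteristic polynomial p(t) = det(tI - M).
Expanding along the first row, p(t) = t^3 - 25t^2 + 200t - 500.
Since p(10) = 0, t = 10 is a root.
Dividing by (t - 10) leaves t^2 - 15t + 50.
The quadratic factors as (t - 5)·(t - 10).
Eigenvalues: 5, 10, 10.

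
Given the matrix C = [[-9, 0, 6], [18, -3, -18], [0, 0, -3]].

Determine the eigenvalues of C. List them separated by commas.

-9, -3, -3

Compute the characteristic polynomial p(r) = det(rI - C).
Expanding the 3×3 determinant: p(r) = r^3 + 15r^2 + 63r + 81.
Since p(-9) = 0, r = -9 is a root.
Factor out (r + 9): p(r) = (r + 9)·(r^2 + 6r + 9).
The quadratic factor is (r + 3)^2.
Eigenvalues: -9, -3, -3.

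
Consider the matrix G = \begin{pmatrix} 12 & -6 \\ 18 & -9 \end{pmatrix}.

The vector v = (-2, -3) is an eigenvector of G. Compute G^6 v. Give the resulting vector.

(-1458, -2187)

First find the eigenvalue: Gv = (-6, -9) = 3·(-2, -3), so λ = 3.
Then G^6 v = λ^6·v = 3^6·(-2, -3) = 729·(-2, -3) = (-1458, -2187).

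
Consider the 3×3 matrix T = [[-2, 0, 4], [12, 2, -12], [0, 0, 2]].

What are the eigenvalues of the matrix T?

Compute the characteristic polynomial p(r) = det(rI - T).
Expanding the 3×3 determinant: p(r) = r^3 - 2r^2 - 4r + 8.
Rational-root test: r = -2 gives p(-2) = 0.
Factor out (r + 2): p(r) = (r + 2)·(r^2 - 4r + 4).
The quadratic factor is (r - 2)^2.
Eigenvalues: -2, 2, 2.

-2, 2, 2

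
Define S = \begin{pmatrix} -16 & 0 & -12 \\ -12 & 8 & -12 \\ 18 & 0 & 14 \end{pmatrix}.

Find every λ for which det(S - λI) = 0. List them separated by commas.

Set up det(rI - S) = 0.
Cofactor expansion gives p(r) = r^3 - 6r^2 - 24r + 64.
Rational-root test: r = 8 gives p(8) = 0.
Factor out (r - 8): p(r) = (r - 8)·(r^2 + 2r - 8).
The quadratic factors as (r + 4)·(r - 2).
Eigenvalues: -4, 2, 8.

-4, 2, 8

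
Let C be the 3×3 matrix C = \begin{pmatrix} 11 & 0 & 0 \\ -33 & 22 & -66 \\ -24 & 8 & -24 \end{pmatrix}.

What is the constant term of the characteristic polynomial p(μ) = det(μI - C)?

0

p(0) = det(0·I − C) = det(−C) = (−1)^3·det(C).
det(C) = 0, so p(0) = 0.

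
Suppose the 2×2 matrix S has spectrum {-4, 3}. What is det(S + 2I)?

-10

If S has eigenvalues -4, 3, then S + 2I has eigenvalues -2, 5.
det(S + 2I) = (-2) · (5) = -10.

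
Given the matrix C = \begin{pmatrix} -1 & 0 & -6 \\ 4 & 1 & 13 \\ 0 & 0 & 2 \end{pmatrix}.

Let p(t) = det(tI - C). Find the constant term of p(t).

p(t) = t^3 - 2t^2 - t + 2.
The constant term is 2.

2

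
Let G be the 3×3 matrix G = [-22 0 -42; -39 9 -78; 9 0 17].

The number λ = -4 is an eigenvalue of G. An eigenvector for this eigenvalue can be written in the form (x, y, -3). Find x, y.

7, 3

We need (G + 4I)v = 0.
G + 4I = [[-18, 0, -42], [-39, 13, -78], [9, 0, 21]].
Row 1: (-18)·x + (0)·y + (-42)·-3 = 0
Row 2: (-39)·x + (13)·y + (-78)·-3 = 0
Row 3: (9)·x + (0)·y + (21)·-3 = 0
Solving gives x = 7, y = 3.
Check: G·(7, 3, -3) = (-28, -12, 12) = -4·(7, 3, -3).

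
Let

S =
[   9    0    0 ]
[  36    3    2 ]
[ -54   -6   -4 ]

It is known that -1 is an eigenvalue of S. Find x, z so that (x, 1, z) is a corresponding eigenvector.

We need (S + 1I)v = 0.
S + 1I = [[10, 0, 0], [36, 4, 2], [-54, -6, -3]].
Row 1: (10)·x + (0)·1 + (0)·z = 0
Row 2: (36)·x + (4)·1 + (2)·z = 0
Row 3: (-54)·x + (-6)·1 + (-3)·z = 0
Solving gives x = 0, z = -2.
Check: S·(0, 1, -2) = (0, -1, 2) = -1·(0, 1, -2).

0, -2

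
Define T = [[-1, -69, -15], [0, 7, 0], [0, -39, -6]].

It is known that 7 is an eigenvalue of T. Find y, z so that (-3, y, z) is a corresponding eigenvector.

1, -3

We need (T - 7I)v = 0.
T - 7I = [[-8, -69, -15], [0, 0, 0], [0, -39, -13]].
Row 1: (-8)·-3 + (-69)·y + (-15)·z = 0
Row 2: (0)·-3 + (0)·y + (0)·z = 0
Row 3: (0)·-3 + (-39)·y + (-13)·z = 0
Solving gives y = 1, z = -3.
Check: T·(-3, 1, -3) = (-21, 7, -21) = 7·(-3, 1, -3).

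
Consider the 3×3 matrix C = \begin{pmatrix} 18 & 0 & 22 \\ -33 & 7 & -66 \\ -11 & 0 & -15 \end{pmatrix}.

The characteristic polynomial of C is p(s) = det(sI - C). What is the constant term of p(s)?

p(s) = s^3 - 10s^2 - 7s + 196.
The constant term is 196.

196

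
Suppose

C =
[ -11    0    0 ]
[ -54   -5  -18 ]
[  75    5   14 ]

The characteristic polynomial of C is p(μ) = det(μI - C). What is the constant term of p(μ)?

p(μ) = μ^3 + 2μ^2 - 79μ + 220.
The constant term is 220.

220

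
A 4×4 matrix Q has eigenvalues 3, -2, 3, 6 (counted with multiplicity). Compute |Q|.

-108

det(Q) is the product of the eigenvalues: (3) · (-2) · (3) · (6) = -108.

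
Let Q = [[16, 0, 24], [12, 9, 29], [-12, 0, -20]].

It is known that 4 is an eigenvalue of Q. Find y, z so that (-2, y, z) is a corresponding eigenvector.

-1, 1

We need (Q - 4I)v = 0.
Q - 4I = [[12, 0, 24], [12, 5, 29], [-12, 0, -24]].
Row 1: (12)·-2 + (0)·y + (24)·z = 0
Row 2: (12)·-2 + (5)·y + (29)·z = 0
Row 3: (-12)·-2 + (0)·y + (-24)·z = 0
Solving gives y = -1, z = 1.
Check: Q·(-2, -1, 1) = (-8, -4, 4) = 4·(-2, -1, 1).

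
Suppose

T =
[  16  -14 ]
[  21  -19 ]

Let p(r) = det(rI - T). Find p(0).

p(0) = det(0·I − T) = det(−T) = (−1)^2·det(T).
det(T) = -10, so p(0) = -10.

-10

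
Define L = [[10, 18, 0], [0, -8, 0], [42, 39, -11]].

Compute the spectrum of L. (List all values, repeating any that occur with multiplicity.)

-11, -8, 10

Compute the characteristic polynomial p(lambda) = det(lambda·I - L).
Expanding the 3×3 determinant: p(lambda) = lambda^3 + 9·lambda^2 - 102·lambda - 880.
Since p(10) = 0, lambda = 10 is a root.
Dividing by (lambda - 10) leaves lambda^2 + 19·lambda + 88.
The quadratic factors as (lambda + 11)·(lambda + 8).
Eigenvalues: -11, -8, 10.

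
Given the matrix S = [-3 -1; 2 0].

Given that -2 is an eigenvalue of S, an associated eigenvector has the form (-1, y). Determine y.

We need (S + 2I)v = 0.
S + 2I = [[-1, -1], [2, 2]].
Row 1: (-1)·-1 + (-1)·y = 0
Row 2: (2)·-1 + (2)·y = 0
Solving gives y = 1.
Check: S·(-1, 1) = (2, -2) = -2·(-1, 1).

1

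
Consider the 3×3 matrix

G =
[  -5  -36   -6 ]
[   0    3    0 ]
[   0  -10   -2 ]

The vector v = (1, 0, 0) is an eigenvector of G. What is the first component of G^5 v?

-3125

First find the eigenvalue: Gv = (-5, 0, 0) = -5·(1, 0, 0), so λ = -5.
Then G^5 v = λ^5·v = (-5)^5·(1, 0, 0) = -3125·(1, 0, 0) = (-3125, 0, 0).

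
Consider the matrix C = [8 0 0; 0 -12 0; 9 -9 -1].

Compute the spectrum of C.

-12, -1, 8

C is lower triangular, so its eigenvalues are the diagonal entries.
Diagonal: 8, -12, -1.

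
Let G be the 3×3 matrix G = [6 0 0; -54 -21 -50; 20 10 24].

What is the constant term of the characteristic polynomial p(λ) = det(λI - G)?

p(0) = det(0·I − G) = det(−G) = (−1)^3·det(G).
det(G) = -24, so p(0) = 24.

24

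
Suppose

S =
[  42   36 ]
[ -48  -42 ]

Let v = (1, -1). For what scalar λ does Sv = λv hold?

Compute Sv: S·(1, -1) = (6, -6).
Since Sv = λv, compare component 1: 6 = λ·1, so λ = 6.

6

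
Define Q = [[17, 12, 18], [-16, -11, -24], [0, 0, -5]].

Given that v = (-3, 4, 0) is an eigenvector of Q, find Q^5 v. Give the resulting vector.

(-3, 4, 0)

First find the eigenvalue: Qv = (-3, 4, 0) = 1·(-3, 4, 0), so λ = 1.
Then Q^5 v = λ^5·v = 1^5·(-3, 4, 0) = 1·(-3, 4, 0) = (-3, 4, 0).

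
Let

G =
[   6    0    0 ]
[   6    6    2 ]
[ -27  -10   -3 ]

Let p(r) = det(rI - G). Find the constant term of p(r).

p(r) = r^3 - 9r^2 + 20r - 12.
The constant term is -12.

-12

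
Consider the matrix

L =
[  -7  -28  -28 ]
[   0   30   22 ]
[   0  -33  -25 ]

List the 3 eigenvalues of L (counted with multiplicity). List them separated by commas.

Compute the characteristic polynomial p(t) = det(tI - L).
Expanding along the first row, p(t) = t^3 + 2t^2 - 59t - 168.
Try t = -7: p(-7) = 0, so -7 is a root.
Dividing by (t + 7) leaves t^2 - 5t - 24.
The quadratic factors as (t + 3)·(t - 8).
Eigenvalues: -7, -3, 8.

-7, -3, 8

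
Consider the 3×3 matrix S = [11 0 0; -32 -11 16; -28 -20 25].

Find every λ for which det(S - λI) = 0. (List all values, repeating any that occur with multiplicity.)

5, 9, 11

The characteristic polynomial is p(λ) = det(λI - S).
Expanding along the first row, p(λ) = λ^3 - 25λ^2 + 199λ - 495.
Since p(11) = 0, λ = 11 is a root.
Dividing by (λ - 11) leaves λ^2 - 14λ + 45.
The quadratic factors as (λ - 5)·(λ - 9).
Eigenvalues: 5, 9, 11.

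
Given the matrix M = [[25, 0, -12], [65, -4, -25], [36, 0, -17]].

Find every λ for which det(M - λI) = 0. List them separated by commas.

-4, 1, 7

Set up det(λI - M) = 0.
Expanding the 3×3 determinant: p(λ) = λ^3 - 4λ^2 - 25λ + 28.
Rational-root test: λ = 1 gives p(1) = 0.
Dividing by (λ - 1) leaves λ^2 - 3λ - 28.
The quadratic factors as (λ + 4)·(λ - 7).
Eigenvalues: -4, 1, 7.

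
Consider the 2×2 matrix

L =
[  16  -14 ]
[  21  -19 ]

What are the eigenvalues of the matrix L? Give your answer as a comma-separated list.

-5, 2

det(L - rI) = (16 - r)(-19 - r) - (-14)·(21) = r^2 + 3r - 10.
This factors as (r + 5)·(r - 2) = 0.
Eigenvalues: -5, 2.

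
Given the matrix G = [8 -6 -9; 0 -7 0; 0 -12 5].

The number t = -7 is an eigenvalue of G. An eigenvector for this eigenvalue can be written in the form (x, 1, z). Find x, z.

1, 1

We need (G + 7I)v = 0.
G + 7I = [[15, -6, -9], [0, 0, 0], [0, -12, 12]].
Row 1: (15)·x + (-6)·1 + (-9)·z = 0
Row 2: (0)·x + (0)·1 + (0)·z = 0
Row 3: (0)·x + (-12)·1 + (12)·z = 0
Solving gives x = 1, z = 1.
Check: G·(1, 1, 1) = (-7, -7, -7) = -7·(1, 1, 1).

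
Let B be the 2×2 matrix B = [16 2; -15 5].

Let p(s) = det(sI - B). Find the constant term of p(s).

110

p(s) = s^2 - 21s + 110.
The constant term is 110.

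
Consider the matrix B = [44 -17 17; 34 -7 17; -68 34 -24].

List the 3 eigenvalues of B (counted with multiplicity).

The characteristic polynomial is p(λ) = det(λI - B).
Expanding the 3×3 determinant: p(λ) = λ^3 - 13λ^2 - 40λ + 700.
Try λ = -7: p(-7) = 0, so -7 is a root.
Factor out (λ + 7): p(λ) = (λ + 7)·(λ^2 - 20λ + 100).
The quadratic factor is (λ - 10)^2.
Eigenvalues: -7, 10, 10.

-7, 10, 10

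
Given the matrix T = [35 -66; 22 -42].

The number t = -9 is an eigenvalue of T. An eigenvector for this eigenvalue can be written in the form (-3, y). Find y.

We need (T + 9I)v = 0.
T + 9I = [[44, -66], [22, -33]].
Row 1: (44)·-3 + (-66)·y = 0
Row 2: (22)·-3 + (-33)·y = 0
Solving gives y = -2.
Check: T·(-3, -2) = (27, 18) = -9·(-3, -2).

-2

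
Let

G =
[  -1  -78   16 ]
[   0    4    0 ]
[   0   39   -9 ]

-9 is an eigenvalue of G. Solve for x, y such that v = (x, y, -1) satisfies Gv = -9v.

2, 0

We need (G + 9I)v = 0.
G + 9I = [[8, -78, 16], [0, 13, 0], [0, 39, 0]].
Row 1: (8)·x + (-78)·y + (16)·-1 = 0
Row 2: (0)·x + (13)·y + (0)·-1 = 0
Row 3: (0)·x + (39)·y + (0)·-1 = 0
Solving gives x = 2, y = 0.
Check: G·(2, 0, -1) = (-18, 0, 9) = -9·(2, 0, -1).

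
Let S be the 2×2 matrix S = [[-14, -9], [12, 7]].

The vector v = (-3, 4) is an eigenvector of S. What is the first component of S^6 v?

First find the eigenvalue: Sv = (6, -8) = -2·(-3, 4), so λ = -2.
Then S^6 v = λ^6·v = (-2)^6·(-3, 4) = 64·(-3, 4) = (-192, 256).

-192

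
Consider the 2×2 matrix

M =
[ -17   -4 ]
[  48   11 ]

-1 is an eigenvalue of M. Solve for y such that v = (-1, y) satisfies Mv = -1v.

We need (M + 1I)v = 0.
M + 1I = [[-16, -4], [48, 12]].
Row 1: (-16)·-1 + (-4)·y = 0
Row 2: (48)·-1 + (12)·y = 0
Solving gives y = 4.
Check: M·(-1, 4) = (1, -4) = -1·(-1, 4).

4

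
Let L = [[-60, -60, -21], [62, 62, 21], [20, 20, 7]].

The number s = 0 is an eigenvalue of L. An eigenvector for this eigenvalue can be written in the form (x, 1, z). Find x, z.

-1, 0

We need (L)v = 0.
L = [[-60, -60, -21], [62, 62, 21], [20, 20, 7]].
Row 1: (-60)·x + (-60)·1 + (-21)·z = 0
Row 2: (62)·x + (62)·1 + (21)·z = 0
Row 3: (20)·x + (20)·1 + (7)·z = 0
Solving gives x = -1, z = 0.
Check: L·(-1, 1, 0) = (0, 0, 0) = 0·(-1, 1, 0).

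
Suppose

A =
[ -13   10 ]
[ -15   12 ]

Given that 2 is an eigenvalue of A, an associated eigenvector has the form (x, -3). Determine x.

-2

We need (A - 2I)v = 0.
A - 2I = [[-15, 10], [-15, 10]].
Row 1: (-15)·x + (10)·-3 = 0
Row 2: (-15)·x + (10)·-3 = 0
Solving gives x = -2.
Check: A·(-2, -3) = (-4, -6) = 2·(-2, -3).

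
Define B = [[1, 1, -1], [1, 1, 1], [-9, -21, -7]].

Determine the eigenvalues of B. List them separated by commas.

-4, -3, 2

The characteristic polynomial is p(λ) = det(λI - B).
Expanding the 3×3 determinant: p(λ) = λ^3 + 5λ^2 - 2λ - 24.
Rational-root test: λ = 2 gives p(2) = 0.
Factor out (λ - 2): p(λ) = (λ - 2)·(λ^2 + 7λ + 12).
The quadratic factors as (λ + 4)·(λ + 3).
Eigenvalues: -4, -3, 2.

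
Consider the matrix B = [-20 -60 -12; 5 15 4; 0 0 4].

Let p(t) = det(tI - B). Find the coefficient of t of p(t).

-20

p(t) = t^3 + t^2 - 20t.
The coefficient of t is -20.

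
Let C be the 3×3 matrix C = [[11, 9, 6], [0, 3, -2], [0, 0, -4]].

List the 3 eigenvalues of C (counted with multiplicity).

-4, 3, 11

C is upper triangular, so its eigenvalues are the diagonal entries.
Diagonal: 11, 3, -4.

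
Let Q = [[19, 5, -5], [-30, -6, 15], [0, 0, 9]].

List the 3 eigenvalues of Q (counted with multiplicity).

4, 9, 9

Compute the characteristic polynomial p(t) = det(tI - Q).
Expanding the 3×3 determinant: p(t) = t^3 - 22t^2 + 153t - 324.
Since p(9) = 0, t = 9 is a root.
Factor out (t - 9): p(t) = (t - 9)·(t^2 - 13t + 36).
The quadratic factors as (t - 4)·(t - 9).
Eigenvalues: 4, 9, 9.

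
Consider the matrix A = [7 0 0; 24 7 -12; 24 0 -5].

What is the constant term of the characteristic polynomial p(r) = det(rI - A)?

245

p(0) = det(0·I − A) = det(−A) = (−1)^3·det(A).
det(A) = -245, so p(0) = 245.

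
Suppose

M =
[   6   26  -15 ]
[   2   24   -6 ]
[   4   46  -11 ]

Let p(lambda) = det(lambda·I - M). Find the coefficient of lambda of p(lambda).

98

p(lambda) = lambda^3 - 19·lambda^2 + 98·lambda - 80.
The coefficient of lambda is 98.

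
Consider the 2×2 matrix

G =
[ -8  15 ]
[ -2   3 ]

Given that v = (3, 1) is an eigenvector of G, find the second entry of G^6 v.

729

First find the eigenvalue: Gv = (-9, -3) = -3·(3, 1), so λ = -3.
Then G^6 v = λ^6·v = (-3)^6·(3, 1) = 729·(3, 1) = (2187, 729).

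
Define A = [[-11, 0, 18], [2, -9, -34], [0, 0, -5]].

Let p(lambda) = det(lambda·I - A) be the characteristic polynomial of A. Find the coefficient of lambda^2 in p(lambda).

25

The coefficient of lambda^2 of det(lambda·I - A) is −trace(A).
trace(A) = (-11) + (-9) + (-5) = -25, so the coefficient is 25.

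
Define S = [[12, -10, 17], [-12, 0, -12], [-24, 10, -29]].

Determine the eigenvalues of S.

-12, -5, 0

Set up det(λI - S) = 0.
Cofactor expansion gives p(λ) = λ^3 + 17λ^2 + 60λ.
Try λ = 0: p(0) = 0, so 0 is a root.
Dividing by λ leaves λ^2 + 17λ + 60.
The quadratic factors as (λ + 12)·(λ + 5).
Eigenvalues: -12, -5, 0.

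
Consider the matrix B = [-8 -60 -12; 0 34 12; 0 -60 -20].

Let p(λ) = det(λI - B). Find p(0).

320

p(0) = det(0·I − B) = det(−B) = (−1)^3·det(B).
det(B) = -320, so p(0) = 320.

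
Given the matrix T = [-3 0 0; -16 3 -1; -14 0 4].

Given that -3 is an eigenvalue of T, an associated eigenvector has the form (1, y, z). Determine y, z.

3, 2

We need (T + 3I)v = 0.
T + 3I = [[0, 0, 0], [-16, 6, -1], [-14, 0, 7]].
Row 1: (0)·1 + (0)·y + (0)·z = 0
Row 2: (-16)·1 + (6)·y + (-1)·z = 0
Row 3: (-14)·1 + (0)·y + (7)·z = 0
Solving gives y = 3, z = 2.
Check: T·(1, 3, 2) = (-3, -9, -6) = -3·(1, 3, 2).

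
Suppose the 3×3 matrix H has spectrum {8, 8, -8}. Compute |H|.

det(H) is the product of the eigenvalues: (8) · (8) · (-8) = -512.

-512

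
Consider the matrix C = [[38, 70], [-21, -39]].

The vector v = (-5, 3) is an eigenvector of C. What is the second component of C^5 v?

-3072

First find the eigenvalue: Cv = (20, -12) = -4·(-5, 3), so λ = -4.
Then C^5 v = λ^5·v = (-4)^5·(-5, 3) = -1024·(-5, 3) = (5120, -3072).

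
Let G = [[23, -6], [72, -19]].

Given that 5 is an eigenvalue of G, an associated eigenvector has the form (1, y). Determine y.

3

We need (G - 5I)v = 0.
G - 5I = [[18, -6], [72, -24]].
Row 1: (18)·1 + (-6)·y = 0
Row 2: (72)·1 + (-24)·y = 0
Solving gives y = 3.
Check: G·(1, 3) = (5, 15) = 5·(1, 3).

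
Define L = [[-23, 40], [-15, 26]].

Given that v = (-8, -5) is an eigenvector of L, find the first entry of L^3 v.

First find the eigenvalue: Lv = (-16, -10) = 2·(-8, -5), so λ = 2.
Then L^3 v = λ^3·v = 2^3·(-8, -5) = 8·(-8, -5) = (-64, -40).

-64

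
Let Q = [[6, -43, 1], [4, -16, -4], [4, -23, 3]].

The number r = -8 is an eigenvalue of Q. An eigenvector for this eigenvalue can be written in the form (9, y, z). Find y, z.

3, 3

We need (Q + 8I)v = 0.
Q + 8I = [[14, -43, 1], [4, -8, -4], [4, -23, 11]].
Row 1: (14)·9 + (-43)·y + (1)·z = 0
Row 2: (4)·9 + (-8)·y + (-4)·z = 0
Row 3: (4)·9 + (-23)·y + (11)·z = 0
Solving gives y = 3, z = 3.
Check: Q·(9, 3, 3) = (-72, -24, -24) = -8·(9, 3, 3).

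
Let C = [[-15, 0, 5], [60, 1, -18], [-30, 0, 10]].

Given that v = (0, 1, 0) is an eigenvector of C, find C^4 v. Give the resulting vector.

(0, 1, 0)

First find the eigenvalue: Cv = (0, 1, 0) = 1·(0, 1, 0), so λ = 1.
Then C^4 v = λ^4·v = 1^4·(0, 1, 0) = 1·(0, 1, 0) = (0, 1, 0).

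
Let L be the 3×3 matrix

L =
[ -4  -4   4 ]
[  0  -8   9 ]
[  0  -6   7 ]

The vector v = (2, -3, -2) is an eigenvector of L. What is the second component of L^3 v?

24

First find the eigenvalue: Lv = (-4, 6, 4) = -2·(2, -3, -2), so λ = -2.
Then L^3 v = λ^3·v = (-2)^3·(2, -3, -2) = -8·(2, -3, -2) = (-16, 24, 16).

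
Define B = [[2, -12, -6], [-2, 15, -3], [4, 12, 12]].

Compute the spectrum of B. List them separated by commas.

6, 11, 12

Compute the characteristic polynomial p(μ) = det(μI - B).
Cofactor expansion gives p(μ) = μ^3 - 29μ^2 + 270μ - 792.
Since p(6) = 0, μ = 6 is a root.
Factor out (μ - 6): p(μ) = (μ - 6)·(μ^2 - 23μ + 132).
The quadratic factors as (μ - 11)·(μ - 12).
Eigenvalues: 6, 11, 12.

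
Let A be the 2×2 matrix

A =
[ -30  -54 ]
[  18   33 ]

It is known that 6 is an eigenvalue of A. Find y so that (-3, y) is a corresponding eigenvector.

We need (A - 6I)v = 0.
A - 6I = [[-36, -54], [18, 27]].
Row 1: (-36)·-3 + (-54)·y = 0
Row 2: (18)·-3 + (27)·y = 0
Solving gives y = 2.
Check: A·(-3, 2) = (-18, 12) = 6·(-3, 2).

2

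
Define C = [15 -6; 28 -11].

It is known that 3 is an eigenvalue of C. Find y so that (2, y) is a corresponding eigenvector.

4

We need (C - 3I)v = 0.
C - 3I = [[12, -6], [28, -14]].
Row 1: (12)·2 + (-6)·y = 0
Row 2: (28)·2 + (-14)·y = 0
Solving gives y = 4.
Check: C·(2, 4) = (6, 12) = 3·(2, 4).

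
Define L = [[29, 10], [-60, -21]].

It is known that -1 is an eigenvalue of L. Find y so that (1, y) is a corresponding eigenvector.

We need (L + 1I)v = 0.
L + 1I = [[30, 10], [-60, -20]].
Row 1: (30)·1 + (10)·y = 0
Row 2: (-60)·1 + (-20)·y = 0
Solving gives y = -3.
Check: L·(1, -3) = (-1, 3) = -1·(1, -3).

-3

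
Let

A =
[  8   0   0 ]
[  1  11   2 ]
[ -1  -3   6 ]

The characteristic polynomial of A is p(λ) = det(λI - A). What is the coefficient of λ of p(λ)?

p(λ) = λ^3 - 25λ^2 + 208λ - 576.
The coefficient of λ is 208.

208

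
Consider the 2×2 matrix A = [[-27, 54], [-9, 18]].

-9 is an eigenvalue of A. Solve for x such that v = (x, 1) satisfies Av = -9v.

3

We need (A + 9I)v = 0.
A + 9I = [[-18, 54], [-9, 27]].
Row 1: (-18)·x + (54)·1 = 0
Row 2: (-9)·x + (27)·1 = 0
Solving gives x = 3.
Check: A·(3, 1) = (-27, -9) = -9·(3, 1).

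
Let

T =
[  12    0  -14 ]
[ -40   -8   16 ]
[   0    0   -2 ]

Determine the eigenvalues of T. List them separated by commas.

The characteristic polynomial is p(λ) = det(λI - T).
Cofactor expansion gives p(λ) = λ^3 - 2λ^2 - 104λ - 192.
Rational-root test: λ = -2 gives p(-2) = 0.
Dividing by (λ + 2) leaves λ^2 - 4λ - 96.
The quadratic factors as (λ + 8)·(λ - 12).
Eigenvalues: -8, -2, 12.

-8, -2, 12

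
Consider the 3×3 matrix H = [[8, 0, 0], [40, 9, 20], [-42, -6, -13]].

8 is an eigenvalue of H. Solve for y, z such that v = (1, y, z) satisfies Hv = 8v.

We need (H - 8I)v = 0.
H - 8I = [[0, 0, 0], [40, 1, 20], [-42, -6, -21]].
Row 1: (0)·1 + (0)·y + (0)·z = 0
Row 2: (40)·1 + (1)·y + (20)·z = 0
Row 3: (-42)·1 + (-6)·y + (-21)·z = 0
Solving gives y = 0, z = -2.
Check: H·(1, 0, -2) = (8, 0, -16) = 8·(1, 0, -2).

0, -2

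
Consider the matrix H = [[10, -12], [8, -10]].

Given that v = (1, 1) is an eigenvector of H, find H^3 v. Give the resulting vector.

(-8, -8)

First find the eigenvalue: Hv = (-2, -2) = -2·(1, 1), so λ = -2.
Then H^3 v = λ^3·v = (-2)^3·(1, 1) = -8·(1, 1) = (-8, -8).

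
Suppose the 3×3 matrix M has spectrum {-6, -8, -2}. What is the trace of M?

-16

trace(M) is the sum of the eigenvalues: (-6) + (-8) + (-2) = -16.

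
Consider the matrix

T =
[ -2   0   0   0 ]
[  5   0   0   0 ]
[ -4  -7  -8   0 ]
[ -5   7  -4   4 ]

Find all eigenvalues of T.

T is lower triangular, so its eigenvalues are the diagonal entries.
Diagonal: -2, 0, -8, 4.

-8, -2, 0, 4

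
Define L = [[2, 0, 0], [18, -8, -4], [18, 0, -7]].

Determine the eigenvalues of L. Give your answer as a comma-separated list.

Set up det(lambda·I - L) = 0.
Cofactor expansion gives p(lambda) = lambda^3 + 13·lambda^2 + 26·lambda - 112.
Rational-root test: lambda = -7 gives p(-7) = 0.
Factor out (lambda + 7): p(lambda) = (lambda + 7)·(lambda^2 + 6·lambda - 16).
The quadratic factors as (lambda + 8)·(lambda - 2).
Eigenvalues: -8, -7, 2.

-8, -7, 2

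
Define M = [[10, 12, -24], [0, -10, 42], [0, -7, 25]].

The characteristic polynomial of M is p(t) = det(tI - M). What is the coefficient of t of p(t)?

194

p(t) = t^3 - 25t^2 + 194t - 440.
The coefficient of t is 194.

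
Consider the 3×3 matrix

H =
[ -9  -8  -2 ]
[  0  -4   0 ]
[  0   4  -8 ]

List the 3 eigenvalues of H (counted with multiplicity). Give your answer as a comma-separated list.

Compute the characteristic polynomial p(t) = det(tI - H).
Expanding along the first row, p(t) = t^3 + 21t^2 + 140t + 288.
Since p(-4) = 0, t = -4 is a root.
Dividing by (t + 4) leaves t^2 + 17t + 72.
The quadratic factors as (t + 9)·(t + 8).
Eigenvalues: -9, -8, -4.

-9, -8, -4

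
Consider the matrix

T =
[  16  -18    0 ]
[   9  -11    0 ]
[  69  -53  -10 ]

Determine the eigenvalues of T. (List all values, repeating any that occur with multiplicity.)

-10, -2, 7

The characteristic polynomial is p(μ) = det(μI - T).
Cofactor expansion gives p(μ) = μ^3 + 5μ^2 - 64μ - 140.
Since p(-2) = 0, μ = -2 is a root.
Factor out (μ + 2): p(μ) = (μ + 2)·(μ^2 + 3μ - 70).
The quadratic factors as (μ + 10)·(μ - 7).
Eigenvalues: -10, -2, 7.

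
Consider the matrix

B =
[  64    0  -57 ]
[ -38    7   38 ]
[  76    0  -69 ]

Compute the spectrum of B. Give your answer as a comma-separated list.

-12, 7, 7

Set up det(tI - B) = 0.
Expanding along the first row, p(t) = t^3 - 2t^2 - 119t + 588.
Since p(-12) = 0, t = -12 is a root.
Dividing by (t + 12) leaves t^2 - 14t + 49.
The quadratic factor is (t - 7)^2.
Eigenvalues: -12, 7, 7.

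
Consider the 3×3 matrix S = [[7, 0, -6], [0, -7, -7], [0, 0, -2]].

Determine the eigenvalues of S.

S is upper triangular, so its eigenvalues are the diagonal entries.
Diagonal: 7, -7, -2.

-7, -2, 7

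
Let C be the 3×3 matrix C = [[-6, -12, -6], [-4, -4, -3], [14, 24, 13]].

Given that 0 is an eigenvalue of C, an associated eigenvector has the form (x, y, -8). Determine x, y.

We need (C)v = 0.
C = [[-6, -12, -6], [-4, -4, -3], [14, 24, 13]].
Row 1: (-6)·x + (-12)·y + (-6)·-8 = 0
Row 2: (-4)·x + (-4)·y + (-3)·-8 = 0
Row 3: (14)·x + (24)·y + (13)·-8 = 0
Solving gives x = 4, y = 2.
Check: C·(4, 2, -8) = (0, 0, 0) = 0·(4, 2, -8).

4, 2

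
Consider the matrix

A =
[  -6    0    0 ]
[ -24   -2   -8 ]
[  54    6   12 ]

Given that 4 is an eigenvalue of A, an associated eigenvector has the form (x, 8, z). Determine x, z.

We need (A - 4I)v = 0.
A - 4I = [[-10, 0, 0], [-24, -6, -8], [54, 6, 8]].
Row 1: (-10)·x + (0)·8 + (0)·z = 0
Row 2: (-24)·x + (-6)·8 + (-8)·z = 0
Row 3: (54)·x + (6)·8 + (8)·z = 0
Solving gives x = 0, z = -6.
Check: A·(0, 8, -6) = (0, 32, -24) = 4·(0, 8, -6).

0, -6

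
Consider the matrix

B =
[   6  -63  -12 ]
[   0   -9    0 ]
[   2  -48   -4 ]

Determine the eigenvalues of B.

-9, 0, 2

Compute the characteristic polynomial p(λ) = det(λI - B).
Expanding the 3×3 determinant: p(λ) = λ^3 + 7λ^2 - 18λ.
Rational-root test: λ = 2 gives p(2) = 0.
Factor out (λ - 2): p(λ) = (λ - 2)·(λ^2 + 9λ).
The quadratic factors as (λ + 9)·λ.
Eigenvalues: -9, 0, 2.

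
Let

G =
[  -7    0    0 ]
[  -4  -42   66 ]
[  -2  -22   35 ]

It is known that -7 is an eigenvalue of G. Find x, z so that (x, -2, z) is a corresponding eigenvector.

1, -1

We need (G + 7I)v = 0.
G + 7I = [[0, 0, 0], [-4, -35, 66], [-2, -22, 42]].
Row 1: (0)·x + (0)·-2 + (0)·z = 0
Row 2: (-4)·x + (-35)·-2 + (66)·z = 0
Row 3: (-2)·x + (-22)·-2 + (42)·z = 0
Solving gives x = 1, z = -1.
Check: G·(1, -2, -1) = (-7, 14, 7) = -7·(1, -2, -1).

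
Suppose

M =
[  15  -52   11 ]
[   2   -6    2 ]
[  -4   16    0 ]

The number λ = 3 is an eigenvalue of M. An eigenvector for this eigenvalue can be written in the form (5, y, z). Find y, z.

We need (M - 3I)v = 0.
M - 3I = [[12, -52, 11], [2, -9, 2], [-4, 16, -3]].
Row 1: (12)·5 + (-52)·y + (11)·z = 0
Row 2: (2)·5 + (-9)·y + (2)·z = 0
Row 3: (-4)·5 + (16)·y + (-3)·z = 0
Solving gives y = 2, z = 4.
Check: M·(5, 2, 4) = (15, 6, 12) = 3·(5, 2, 4).

2, 4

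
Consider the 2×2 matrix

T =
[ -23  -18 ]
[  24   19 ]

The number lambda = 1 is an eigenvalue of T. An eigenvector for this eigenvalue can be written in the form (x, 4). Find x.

-3

We need (T - 1I)v = 0.
T - 1I = [[-24, -18], [24, 18]].
Row 1: (-24)·x + (-18)·4 = 0
Row 2: (24)·x + (18)·4 = 0
Solving gives x = -3.
Check: T·(-3, 4) = (-3, 4) = 1·(-3, 4).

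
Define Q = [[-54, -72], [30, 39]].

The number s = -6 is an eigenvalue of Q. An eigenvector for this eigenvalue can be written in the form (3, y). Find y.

-2

We need (Q + 6I)v = 0.
Q + 6I = [[-48, -72], [30, 45]].
Row 1: (-48)·3 + (-72)·y = 0
Row 2: (30)·3 + (45)·y = 0
Solving gives y = -2.
Check: Q·(3, -2) = (-18, 12) = -6·(3, -2).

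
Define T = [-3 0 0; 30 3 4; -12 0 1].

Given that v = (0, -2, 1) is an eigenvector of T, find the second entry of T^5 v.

First find the eigenvalue: Tv = (0, -2, 1) = 1·(0, -2, 1), so λ = 1.
Then T^5 v = λ^5·v = 1^5·(0, -2, 1) = 1·(0, -2, 1) = (0, -2, 1).

-2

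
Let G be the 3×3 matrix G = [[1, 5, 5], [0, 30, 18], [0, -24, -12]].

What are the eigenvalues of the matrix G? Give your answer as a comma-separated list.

Compute the characteristic polynomial p(lambda) = det(lambda·I - G).
Cofactor expansion gives p(lambda) = lambda^3 - 19·lambda^2 + 90·lambda - 72.
Try lambda = 6: p(6) = 0, so 6 is a root.
Factor out (lambda - 6): p(lambda) = (lambda - 6)·(lambda^2 - 13·lambda + 12).
The quadratic factors as (lambda - 1)·(lambda - 12).
Eigenvalues: 1, 6, 12.

1, 6, 12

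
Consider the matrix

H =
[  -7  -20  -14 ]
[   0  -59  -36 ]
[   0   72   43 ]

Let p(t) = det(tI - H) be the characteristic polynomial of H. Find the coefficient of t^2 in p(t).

23

The coefficient of t^2 of det(tI - H) is −trace(H).
trace(H) = (-7) + (-59) + (43) = -23, so the coefficient is 23.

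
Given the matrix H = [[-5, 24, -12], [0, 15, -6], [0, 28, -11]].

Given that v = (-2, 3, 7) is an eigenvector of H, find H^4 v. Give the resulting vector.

(-2, 3, 7)

First find the eigenvalue: Hv = (-2, 3, 7) = 1·(-2, 3, 7), so λ = 1.
Then H^4 v = λ^4·v = 1^4·(-2, 3, 7) = 1·(-2, 3, 7) = (-2, 3, 7).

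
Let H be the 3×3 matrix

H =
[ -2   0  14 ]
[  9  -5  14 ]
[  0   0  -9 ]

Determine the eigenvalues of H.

The characteristic polynomial is p(s) = det(sI - H).
Cofactor expansion gives p(s) = s^3 + 16s^2 + 73s + 90.
Rational-root test: s = -2 gives p(-2) = 0.
Factor out (s + 2): p(s) = (s + 2)·(s^2 + 14s + 45).
The quadratic factors as (s + 9)·(s + 5).
Eigenvalues: -9, -5, -2.

-9, -5, -2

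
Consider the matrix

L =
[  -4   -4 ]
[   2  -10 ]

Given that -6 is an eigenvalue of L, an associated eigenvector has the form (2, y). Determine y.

We need (L + 6I)v = 0.
L + 6I = [[2, -4], [2, -4]].
Row 1: (2)·2 + (-4)·y = 0
Row 2: (2)·2 + (-4)·y = 0
Solving gives y = 1.
Check: L·(2, 1) = (-12, -6) = -6·(2, 1).

1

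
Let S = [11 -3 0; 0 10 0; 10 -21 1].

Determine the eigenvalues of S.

1, 10, 11

Compute the characteristic polynomial p(μ) = det(μI - S).
Cofactor expansion gives p(μ) = μ^3 - 22μ^2 + 131μ - 110.
Since p(11) = 0, μ = 11 is a root.
Factor out (μ - 11): p(μ) = (μ - 11)·(μ^2 - 11μ + 10).
The quadratic factors as (μ - 1)·(μ - 10).
Eigenvalues: 1, 10, 11.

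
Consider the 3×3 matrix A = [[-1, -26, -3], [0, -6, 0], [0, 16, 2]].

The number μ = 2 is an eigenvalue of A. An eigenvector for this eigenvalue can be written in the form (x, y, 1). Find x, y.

We need (A - 2I)v = 0.
A - 2I = [[-3, -26, -3], [0, -8, 0], [0, 16, 0]].
Row 1: (-3)·x + (-26)·y + (-3)·1 = 0
Row 2: (0)·x + (-8)·y + (0)·1 = 0
Row 3: (0)·x + (16)·y + (0)·1 = 0
Solving gives x = -1, y = 0.
Check: A·(-1, 0, 1) = (-2, 0, 2) = 2·(-1, 0, 1).

-1, 0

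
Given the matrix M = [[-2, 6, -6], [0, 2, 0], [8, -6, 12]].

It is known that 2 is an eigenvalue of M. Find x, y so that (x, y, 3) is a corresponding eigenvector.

-3, 1

We need (M - 2I)v = 0.
M - 2I = [[-4, 6, -6], [0, 0, 0], [8, -6, 10]].
Row 1: (-4)·x + (6)·y + (-6)·3 = 0
Row 2: (0)·x + (0)·y + (0)·3 = 0
Row 3: (8)·x + (-6)·y + (10)·3 = 0
Solving gives x = -3, y = 1.
Check: M·(-3, 1, 3) = (-6, 2, 6) = 2·(-3, 1, 3).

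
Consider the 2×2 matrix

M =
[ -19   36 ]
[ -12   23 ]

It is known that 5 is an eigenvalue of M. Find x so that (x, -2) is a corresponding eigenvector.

-3

We need (M - 5I)v = 0.
M - 5I = [[-24, 36], [-12, 18]].
Row 1: (-24)·x + (36)·-2 = 0
Row 2: (-12)·x + (18)·-2 = 0
Solving gives x = -3.
Check: M·(-3, -2) = (-15, -10) = 5·(-3, -2).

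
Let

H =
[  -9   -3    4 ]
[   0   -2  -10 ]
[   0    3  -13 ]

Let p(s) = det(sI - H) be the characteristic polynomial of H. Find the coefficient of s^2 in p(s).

The coefficient of s^2 of det(sI - H) is −trace(H).
trace(H) = (-9) + (-2) + (-13) = -24, so the coefficient is 24.

24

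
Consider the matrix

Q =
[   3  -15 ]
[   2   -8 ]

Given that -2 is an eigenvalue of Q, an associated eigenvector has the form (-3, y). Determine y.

We need (Q + 2I)v = 0.
Q + 2I = [[5, -15], [2, -6]].
Row 1: (5)·-3 + (-15)·y = 0
Row 2: (2)·-3 + (-6)·y = 0
Solving gives y = -1.
Check: Q·(-3, -1) = (6, 2) = -2·(-3, -1).

-1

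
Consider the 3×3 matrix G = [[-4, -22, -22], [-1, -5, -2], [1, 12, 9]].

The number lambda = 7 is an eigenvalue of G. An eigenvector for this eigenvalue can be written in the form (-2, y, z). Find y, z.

We need (G - 7I)v = 0.
G - 7I = [[-11, -22, -22], [-1, -12, -2], [1, 12, 2]].
Row 1: (-11)·-2 + (-22)·y + (-22)·z = 0
Row 2: (-1)·-2 + (-12)·y + (-2)·z = 0
Row 3: (1)·-2 + (12)·y + (2)·z = 0
Solving gives y = 0, z = 1.
Check: G·(-2, 0, 1) = (-14, 0, 7) = 7·(-2, 0, 1).

0, 1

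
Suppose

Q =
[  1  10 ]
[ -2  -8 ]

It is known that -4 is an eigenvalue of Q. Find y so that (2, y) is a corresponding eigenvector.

-1

We need (Q + 4I)v = 0.
Q + 4I = [[5, 10], [-2, -4]].
Row 1: (5)·2 + (10)·y = 0
Row 2: (-2)·2 + (-4)·y = 0
Solving gives y = -1.
Check: Q·(2, -1) = (-8, 4) = -4·(2, -1).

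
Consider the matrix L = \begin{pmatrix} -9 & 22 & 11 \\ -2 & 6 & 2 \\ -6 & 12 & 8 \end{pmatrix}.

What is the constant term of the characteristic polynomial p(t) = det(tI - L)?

-4

p(0) = det(0·I − L) = det(−L) = (−1)^3·det(L).
det(L) = 4, so p(0) = -4.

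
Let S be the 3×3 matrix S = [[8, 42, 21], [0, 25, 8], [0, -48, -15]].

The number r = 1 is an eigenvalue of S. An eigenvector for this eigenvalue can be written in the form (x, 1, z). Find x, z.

We need (S - 1I)v = 0.
S - 1I = [[7, 42, 21], [0, 24, 8], [0, -48, -16]].
Row 1: (7)·x + (42)·1 + (21)·z = 0
Row 2: (0)·x + (24)·1 + (8)·z = 0
Row 3: (0)·x + (-48)·1 + (-16)·z = 0
Solving gives x = 3, z = -3.
Check: S·(3, 1, -3) = (3, 1, -3) = 1·(3, 1, -3).

3, -3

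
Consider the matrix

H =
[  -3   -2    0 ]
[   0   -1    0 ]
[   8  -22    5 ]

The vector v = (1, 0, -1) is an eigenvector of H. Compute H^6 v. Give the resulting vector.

First find the eigenvalue: Hv = (-3, 0, 3) = -3·(1, 0, -1), so λ = -3.
Then H^6 v = λ^6·v = (-3)^6·(1, 0, -1) = 729·(1, 0, -1) = (729, 0, -729).

(729, 0, -729)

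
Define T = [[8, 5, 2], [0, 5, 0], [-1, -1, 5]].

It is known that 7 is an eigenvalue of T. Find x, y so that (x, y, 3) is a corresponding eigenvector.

We need (T - 7I)v = 0.
T - 7I = [[1, 5, 2], [0, -2, 0], [-1, -1, -2]].
Row 1: (1)·x + (5)·y + (2)·3 = 0
Row 2: (0)·x + (-2)·y + (0)·3 = 0
Row 3: (-1)·x + (-1)·y + (-2)·3 = 0
Solving gives x = -6, y = 0.
Check: T·(-6, 0, 3) = (-42, 0, 21) = 7·(-6, 0, 3).

-6, 0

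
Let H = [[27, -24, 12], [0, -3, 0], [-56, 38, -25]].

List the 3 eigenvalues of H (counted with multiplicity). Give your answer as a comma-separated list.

-3, -1, 3

The characteristic polynomial is p(s) = det(sI - H).
Expanding along the first row, p(s) = s^3 + s^2 - 9s - 9.
Rational-root test: s = -3 gives p(-3) = 0.
Dividing by (s + 3) leaves s^2 - 2s - 3.
The quadratic factors as (s + 1)·(s - 3).
Eigenvalues: -3, -1, 3.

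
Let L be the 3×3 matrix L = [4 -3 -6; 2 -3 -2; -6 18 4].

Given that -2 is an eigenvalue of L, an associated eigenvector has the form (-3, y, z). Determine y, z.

0, -3

We need (L + 2I)v = 0.
L + 2I = [[6, -3, -6], [2, -1, -2], [-6, 18, 6]].
Row 1: (6)·-3 + (-3)·y + (-6)·z = 0
Row 2: (2)·-3 + (-1)·y + (-2)·z = 0
Row 3: (-6)·-3 + (18)·y + (6)·z = 0
Solving gives y = 0, z = -3.
Check: L·(-3, 0, -3) = (6, 0, 6) = -2·(-3, 0, -3).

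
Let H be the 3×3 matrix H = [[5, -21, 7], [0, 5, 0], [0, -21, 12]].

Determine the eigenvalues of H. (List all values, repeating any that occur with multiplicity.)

The characteristic polynomial is p(s) = det(sI - H).
Expanding along the first row, p(s) = s^3 - 22s^2 + 145s - 300.
Since p(5) = 0, s = 5 is a root.
Factor out (s - 5): p(s) = (s - 5)·(s^2 - 17s + 60).
The quadratic factors as (s - 5)·(s - 12).
Eigenvalues: 5, 5, 12.

5, 5, 12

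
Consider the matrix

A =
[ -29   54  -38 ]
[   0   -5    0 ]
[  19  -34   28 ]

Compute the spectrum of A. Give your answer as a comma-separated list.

-10, -5, 9

The characteristic polynomial is p(μ) = det(μI - A).
Expanding the 3×3 determinant: p(μ) = μ^3 + 6μ^2 - 85μ - 450.
Try μ = 9: p(9) = 0, so 9 is a root.
Factor out (μ - 9): p(μ) = (μ - 9)·(μ^2 + 15μ + 50).
The quadratic factors as (μ + 10)·(μ + 5).
Eigenvalues: -10, -5, 9.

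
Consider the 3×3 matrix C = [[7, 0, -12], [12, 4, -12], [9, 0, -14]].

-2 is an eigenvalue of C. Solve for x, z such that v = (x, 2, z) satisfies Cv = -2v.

-4, -3

We need (C + 2I)v = 0.
C + 2I = [[9, 0, -12], [12, 6, -12], [9, 0, -12]].
Row 1: (9)·x + (0)·2 + (-12)·z = 0
Row 2: (12)·x + (6)·2 + (-12)·z = 0
Row 3: (9)·x + (0)·2 + (-12)·z = 0
Solving gives x = -4, z = -3.
Check: C·(-4, 2, -3) = (8, -4, 6) = -2·(-4, 2, -3).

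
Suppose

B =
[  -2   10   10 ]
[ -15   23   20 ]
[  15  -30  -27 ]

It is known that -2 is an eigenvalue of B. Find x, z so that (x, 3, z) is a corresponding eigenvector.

We need (B + 2I)v = 0.
B + 2I = [[0, 10, 10], [-15, 25, 20], [15, -30, -25]].
Row 1: (0)·x + (10)·3 + (10)·z = 0
Row 2: (-15)·x + (25)·3 + (20)·z = 0
Row 3: (15)·x + (-30)·3 + (-25)·z = 0
Solving gives x = 1, z = -3.
Check: B·(1, 3, -3) = (-2, -6, 6) = -2·(1, 3, -3).

1, -3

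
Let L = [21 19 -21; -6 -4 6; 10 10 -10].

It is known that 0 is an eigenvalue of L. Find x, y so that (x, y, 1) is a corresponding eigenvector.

1, 0

We need (L)v = 0.
L = [[21, 19, -21], [-6, -4, 6], [10, 10, -10]].
Row 1: (21)·x + (19)·y + (-21)·1 = 0
Row 2: (-6)·x + (-4)·y + (6)·1 = 0
Row 3: (10)·x + (10)·y + (-10)·1 = 0
Solving gives x = 1, y = 0.
Check: L·(1, 0, 1) = (0, 0, 0) = 0·(1, 0, 1).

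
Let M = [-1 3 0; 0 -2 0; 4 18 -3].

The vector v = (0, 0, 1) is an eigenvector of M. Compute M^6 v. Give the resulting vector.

First find the eigenvalue: Mv = (0, 0, -3) = -3·(0, 0, 1), so λ = -3.
Then M^6 v = λ^6·v = (-3)^6·(0, 0, 1) = 729·(0, 0, 1) = (0, 0, 729).

(0, 0, 729)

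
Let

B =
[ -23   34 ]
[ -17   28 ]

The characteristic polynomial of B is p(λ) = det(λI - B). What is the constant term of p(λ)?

p(λ) = λ^2 - 5λ - 66.
The constant term is -66.

-66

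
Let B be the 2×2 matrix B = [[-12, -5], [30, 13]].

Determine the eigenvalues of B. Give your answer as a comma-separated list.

det(B - μI) = (-12 - μ)(13 - μ) - (-5)·(30) = μ^2 - μ - 6.
This factors as (μ + 2)·(μ - 3) = 0.
Eigenvalues: -2, 3.

-2, 3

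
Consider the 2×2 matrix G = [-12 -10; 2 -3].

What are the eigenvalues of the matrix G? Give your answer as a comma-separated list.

-8, -7

det(G - λI) = (-12 - λ)(-3 - λ) - (-10)·(2) = λ^2 + 15λ + 56.
This factors as (λ + 8)·(λ + 7) = 0.
Eigenvalues: -8, -7.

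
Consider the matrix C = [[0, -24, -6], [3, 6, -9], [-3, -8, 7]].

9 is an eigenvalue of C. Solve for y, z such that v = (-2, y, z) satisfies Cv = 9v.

We need (C - 9I)v = 0.
C - 9I = [[-9, -24, -6], [3, -3, -9], [-3, -8, -2]].
Row 1: (-9)·-2 + (-24)·y + (-6)·z = 0
Row 2: (3)·-2 + (-3)·y + (-9)·z = 0
Row 3: (-3)·-2 + (-8)·y + (-2)·z = 0
Solving gives y = 1, z = -1.
Check: C·(-2, 1, -1) = (-18, 9, -9) = 9·(-2, 1, -1).

1, -1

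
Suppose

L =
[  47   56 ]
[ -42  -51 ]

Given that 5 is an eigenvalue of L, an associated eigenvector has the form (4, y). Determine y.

-3

We need (L - 5I)v = 0.
L - 5I = [[42, 56], [-42, -56]].
Row 1: (42)·4 + (56)·y = 0
Row 2: (-42)·4 + (-56)·y = 0
Solving gives y = -3.
Check: L·(4, -3) = (20, -15) = 5·(4, -3).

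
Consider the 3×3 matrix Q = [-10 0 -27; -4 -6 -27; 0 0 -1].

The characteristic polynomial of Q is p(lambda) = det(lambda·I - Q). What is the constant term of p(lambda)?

p(lambda) = lambda^3 + 17·lambda^2 + 76·lambda + 60.
The constant term is 60.

60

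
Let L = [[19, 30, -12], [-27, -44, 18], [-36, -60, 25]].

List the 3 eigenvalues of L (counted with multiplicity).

-2, 1, 1

Compute the characteristic polynomial p(lambda) = det(lambda·I - L).
Expanding along the first row, p(lambda) = lambda^3 - 3·lambda + 2.
Since p(1) = 0, lambda = 1 is a root.
Dividing by (lambda - 1) leaves lambda^2 + lambda - 2.
The quadratic factors as (lambda + 2)·(lambda - 1).
Eigenvalues: -2, 1, 1.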